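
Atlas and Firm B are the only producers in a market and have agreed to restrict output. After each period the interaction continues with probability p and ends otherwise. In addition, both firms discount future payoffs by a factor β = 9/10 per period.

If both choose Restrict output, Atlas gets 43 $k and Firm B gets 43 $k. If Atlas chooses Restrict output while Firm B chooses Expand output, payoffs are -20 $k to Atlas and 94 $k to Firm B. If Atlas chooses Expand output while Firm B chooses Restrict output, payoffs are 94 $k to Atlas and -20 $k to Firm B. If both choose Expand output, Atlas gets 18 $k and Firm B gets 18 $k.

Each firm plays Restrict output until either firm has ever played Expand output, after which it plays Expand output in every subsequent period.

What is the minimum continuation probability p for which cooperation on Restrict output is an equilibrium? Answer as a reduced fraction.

Expected continuation weight on next period's payoff is β·p = 9/10·p, which plays the role of the discount factor.
Cooperation requires 9/10·p ≥ (94−43)/(94−18) = 51/76, hence p ≥ 85/114.

85/114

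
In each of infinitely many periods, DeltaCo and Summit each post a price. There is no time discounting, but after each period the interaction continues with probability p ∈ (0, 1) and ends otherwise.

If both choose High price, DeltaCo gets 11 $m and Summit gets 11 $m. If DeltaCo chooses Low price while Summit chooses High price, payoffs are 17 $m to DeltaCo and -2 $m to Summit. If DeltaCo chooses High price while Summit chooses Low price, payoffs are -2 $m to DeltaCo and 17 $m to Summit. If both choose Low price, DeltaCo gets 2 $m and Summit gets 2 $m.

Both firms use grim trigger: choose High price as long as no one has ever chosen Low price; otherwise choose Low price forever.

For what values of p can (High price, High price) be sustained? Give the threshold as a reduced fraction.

Expected cooperation value is 11 + p·11 + p²·11 + … = 11/(1−p); deviation gives 17 + p·2/(1−p).
11 ≥ 17(1−p) + 2p ⇒ 15p ≥ 6 ⇒ p ≥ 6/15 = 2/5.

2/5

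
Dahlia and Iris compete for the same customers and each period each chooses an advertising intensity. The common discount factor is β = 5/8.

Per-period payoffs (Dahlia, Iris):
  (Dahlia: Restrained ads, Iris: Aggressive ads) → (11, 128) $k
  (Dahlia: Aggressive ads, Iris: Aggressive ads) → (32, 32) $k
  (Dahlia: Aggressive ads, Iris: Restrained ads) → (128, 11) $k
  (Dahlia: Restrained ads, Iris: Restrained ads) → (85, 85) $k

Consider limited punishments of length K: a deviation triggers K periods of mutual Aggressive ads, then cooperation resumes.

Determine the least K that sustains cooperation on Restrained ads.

Need Σ_{k=1}^{K} β^k ≥ (128−85)/(85−32) = 0.8113 at β = 5/8.
At K = 1 the sum is 0.6250 < 0.8113; at K = 2 it is 1.0156 ≥ 0.8113.
So the minimum punishment length is K = 2.

2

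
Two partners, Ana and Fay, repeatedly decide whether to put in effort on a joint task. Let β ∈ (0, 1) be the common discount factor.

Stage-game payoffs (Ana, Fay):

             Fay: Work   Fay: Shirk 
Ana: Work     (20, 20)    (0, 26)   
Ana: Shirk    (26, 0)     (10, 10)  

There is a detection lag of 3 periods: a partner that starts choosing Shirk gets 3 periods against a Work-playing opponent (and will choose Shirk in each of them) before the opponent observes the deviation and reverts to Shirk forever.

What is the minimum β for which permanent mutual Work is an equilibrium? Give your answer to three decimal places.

The best deviation is to choose Shirk for all 3 undetected periods, earning 26 each, then 10 forever once detected.
Deviation value: 26(1−β^3)/(1−β) + 10β^3/(1−β); cooperation value: 20/(1−β).
IC: 20 ≥ 26(1−β^3) + 10β^3 = 26 − 16β^3.
So β^3 ≥ 6/16 = 3/8, giving β ≥ (3/8)^(1/3) ≈ 0.721.

0.721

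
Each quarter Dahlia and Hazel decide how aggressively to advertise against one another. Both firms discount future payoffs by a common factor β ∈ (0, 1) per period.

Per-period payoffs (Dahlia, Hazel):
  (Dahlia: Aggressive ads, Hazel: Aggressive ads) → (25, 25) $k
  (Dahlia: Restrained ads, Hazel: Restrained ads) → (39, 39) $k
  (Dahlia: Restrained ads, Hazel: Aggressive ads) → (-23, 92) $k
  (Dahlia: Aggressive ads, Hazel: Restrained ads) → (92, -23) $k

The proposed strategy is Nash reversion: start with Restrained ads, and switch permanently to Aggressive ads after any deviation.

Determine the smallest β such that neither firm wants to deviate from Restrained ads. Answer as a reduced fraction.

53/67

Under grim trigger the critical discount factor is (T−C)/(T−P) with T = 92, C = 39, P = 25.
β* = (92−39)/(92−25) = 53/67.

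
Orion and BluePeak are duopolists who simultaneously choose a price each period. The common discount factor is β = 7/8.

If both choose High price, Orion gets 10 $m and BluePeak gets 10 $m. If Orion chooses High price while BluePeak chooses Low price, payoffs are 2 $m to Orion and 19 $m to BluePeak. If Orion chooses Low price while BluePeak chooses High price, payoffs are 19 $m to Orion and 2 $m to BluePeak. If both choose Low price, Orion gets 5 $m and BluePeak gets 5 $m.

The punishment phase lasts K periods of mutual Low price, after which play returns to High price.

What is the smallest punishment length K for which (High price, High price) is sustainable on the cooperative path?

No profitable deviation requires (10−5)(β+…+β^K) ≥ 19−10, i.e. β+…+β^K ≥ 9/5 ≈ 1.8000.
With β = 7/8, the partial sums are K=1: 0.8750, K=2: 1.6406, K=3: 2.3105.
K = 3 is the first length at which the sum reaches 1.8000.

3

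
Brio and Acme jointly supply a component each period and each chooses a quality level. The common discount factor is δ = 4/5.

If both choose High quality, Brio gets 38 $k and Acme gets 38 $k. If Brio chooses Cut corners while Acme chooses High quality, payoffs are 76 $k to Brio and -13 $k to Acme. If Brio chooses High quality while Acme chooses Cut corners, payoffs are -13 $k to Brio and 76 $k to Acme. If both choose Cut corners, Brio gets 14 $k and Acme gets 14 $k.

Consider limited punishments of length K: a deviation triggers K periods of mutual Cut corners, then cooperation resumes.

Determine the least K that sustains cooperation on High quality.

No profitable deviation requires (38−14)(δ+…+δ^K) ≥ 76−38, i.e. δ+…+δ^K ≥ 19/12 ≈ 1.5833.
With δ = 4/5, the partial sums are K=1: 0.8000, K=2: 1.4400, K=3: 1.9520.
K = 3 is the first length at which the sum reaches 1.5833.

3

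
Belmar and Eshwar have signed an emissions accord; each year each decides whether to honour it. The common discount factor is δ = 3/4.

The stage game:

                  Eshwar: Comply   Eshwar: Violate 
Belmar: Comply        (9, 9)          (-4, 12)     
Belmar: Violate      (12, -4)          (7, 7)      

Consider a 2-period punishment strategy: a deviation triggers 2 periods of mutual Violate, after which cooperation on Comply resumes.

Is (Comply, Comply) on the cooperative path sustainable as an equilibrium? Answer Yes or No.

IC: δ+…+δ^2 ≥ (12−9)/(9−7) = 3/2.
At δ = 3/4: partial sum = 1.3125 < 1.5000. Cooperation not sustainable.

No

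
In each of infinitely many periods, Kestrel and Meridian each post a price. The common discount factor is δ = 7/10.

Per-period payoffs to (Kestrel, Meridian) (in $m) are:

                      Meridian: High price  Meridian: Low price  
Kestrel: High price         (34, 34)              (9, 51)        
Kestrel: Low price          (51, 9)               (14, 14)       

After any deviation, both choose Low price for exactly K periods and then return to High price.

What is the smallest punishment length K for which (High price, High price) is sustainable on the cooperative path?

Need Σ_{k=1}^{K} δ^k ≥ (51−34)/(34−14) = 0.8500 at δ = 7/10.
At K = 1 the sum is 0.7000 < 0.8500; at K = 2 it is 1.1900 ≥ 0.8500.
So the minimum punishment length is K = 2.

2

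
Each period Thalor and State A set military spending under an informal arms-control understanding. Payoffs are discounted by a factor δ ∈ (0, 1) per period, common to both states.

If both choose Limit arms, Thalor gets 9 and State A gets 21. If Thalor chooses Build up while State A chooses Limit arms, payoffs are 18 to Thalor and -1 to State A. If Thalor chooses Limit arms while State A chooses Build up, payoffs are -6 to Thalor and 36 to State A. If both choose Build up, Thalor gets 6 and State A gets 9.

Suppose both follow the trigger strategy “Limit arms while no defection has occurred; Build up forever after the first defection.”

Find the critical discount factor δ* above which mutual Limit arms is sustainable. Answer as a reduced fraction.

3/4

Thalor: cooperation gives 9 each period; deviation gives 18 once then 6 forever.
  9/(1−δ) ≥ 18 + 6δ/(1−δ) ⇒ δ ≥ 9/12 = 3/4.
State A: cooperation gives 21 each period; deviation gives 36 once then 9 forever.
  δ ≥ 15/27 = 5/9.
Both must hold, so the binding constraint is Thalor's: δ ≥ 3/4.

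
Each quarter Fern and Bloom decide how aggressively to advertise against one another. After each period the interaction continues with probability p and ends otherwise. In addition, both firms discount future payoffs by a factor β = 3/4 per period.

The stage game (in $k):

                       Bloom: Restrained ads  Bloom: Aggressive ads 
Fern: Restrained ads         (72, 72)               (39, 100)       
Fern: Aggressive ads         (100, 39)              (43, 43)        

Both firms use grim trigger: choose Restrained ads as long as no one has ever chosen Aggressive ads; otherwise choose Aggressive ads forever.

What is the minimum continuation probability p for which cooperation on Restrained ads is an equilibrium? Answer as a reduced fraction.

112/171

Expected continuation weight on next period's payoff is β·p = 3/4·p, which plays the role of the discount factor.
Cooperation requires 3/4·p ≥ (100−72)/(100−43) = 28/57, hence p ≥ 112/171.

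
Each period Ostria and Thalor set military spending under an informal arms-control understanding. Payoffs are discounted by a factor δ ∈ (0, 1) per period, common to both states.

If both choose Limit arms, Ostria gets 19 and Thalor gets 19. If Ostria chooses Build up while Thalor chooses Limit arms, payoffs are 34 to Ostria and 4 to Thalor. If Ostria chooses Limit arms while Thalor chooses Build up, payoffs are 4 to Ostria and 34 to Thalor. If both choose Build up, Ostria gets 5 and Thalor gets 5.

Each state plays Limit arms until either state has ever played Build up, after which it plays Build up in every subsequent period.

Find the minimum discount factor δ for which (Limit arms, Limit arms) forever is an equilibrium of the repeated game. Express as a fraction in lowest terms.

15/29

Cooperation forever yields 19 each period: 19/(1−δ).
Deviating yields 34 once, then 5 forever: 34 + 5δ/(1−δ).
No profitable deviation requires 19/(1−δ) ≥ 34 + 5δ/(1−δ).
Multiplying by (1−δ): 19 ≥ 34(1−δ) + 5δ = 34 − 29δ.
So 29δ ≥ 15, i.e. δ ≥ 15/29.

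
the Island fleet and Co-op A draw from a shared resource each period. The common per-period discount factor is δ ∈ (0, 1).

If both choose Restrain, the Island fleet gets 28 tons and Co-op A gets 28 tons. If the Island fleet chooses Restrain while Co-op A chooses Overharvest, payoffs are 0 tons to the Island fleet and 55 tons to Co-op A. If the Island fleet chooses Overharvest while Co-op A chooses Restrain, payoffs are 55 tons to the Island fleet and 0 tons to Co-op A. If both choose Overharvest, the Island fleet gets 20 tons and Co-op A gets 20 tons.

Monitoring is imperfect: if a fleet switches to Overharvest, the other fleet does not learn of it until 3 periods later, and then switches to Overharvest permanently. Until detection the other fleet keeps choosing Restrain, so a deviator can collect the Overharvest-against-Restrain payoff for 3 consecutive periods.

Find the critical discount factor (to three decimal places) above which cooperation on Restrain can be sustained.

The best deviation is to choose Overharvest for all 3 undetected periods, earning 55 each, then 20 forever once detected.
Deviation value: 55(1−δ^3)/(1−δ) + 20δ^3/(1−δ); cooperation value: 28/(1−δ).
IC: 28 ≥ 55(1−δ^3) + 20δ^3 = 55 − 35δ^3.
So δ^3 ≥ 27/35, giving δ ≥ (27/35)^(1/3) ≈ 0.917.

0.917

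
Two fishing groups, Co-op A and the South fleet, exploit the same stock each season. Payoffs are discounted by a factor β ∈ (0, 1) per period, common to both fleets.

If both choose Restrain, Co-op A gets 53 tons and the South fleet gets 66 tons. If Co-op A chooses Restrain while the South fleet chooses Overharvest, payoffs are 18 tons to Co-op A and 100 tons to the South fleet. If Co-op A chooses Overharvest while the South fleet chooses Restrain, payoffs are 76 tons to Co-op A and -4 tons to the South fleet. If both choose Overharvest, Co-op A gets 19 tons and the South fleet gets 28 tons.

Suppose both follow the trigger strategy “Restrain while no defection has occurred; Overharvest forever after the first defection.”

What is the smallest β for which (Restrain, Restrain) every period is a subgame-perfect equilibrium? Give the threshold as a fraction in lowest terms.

17/36

For Co-op A: deviation gain 76−53 = 23, per-period punishment loss 53−19 = 34. IC gives β ≥ 23/57.
For the South fleet: gain 34, loss 38 per period, so β ≥ 34/72 = 17/36.
The tighter constraint is the South fleet's, so cooperation needs β ≥ 17/36.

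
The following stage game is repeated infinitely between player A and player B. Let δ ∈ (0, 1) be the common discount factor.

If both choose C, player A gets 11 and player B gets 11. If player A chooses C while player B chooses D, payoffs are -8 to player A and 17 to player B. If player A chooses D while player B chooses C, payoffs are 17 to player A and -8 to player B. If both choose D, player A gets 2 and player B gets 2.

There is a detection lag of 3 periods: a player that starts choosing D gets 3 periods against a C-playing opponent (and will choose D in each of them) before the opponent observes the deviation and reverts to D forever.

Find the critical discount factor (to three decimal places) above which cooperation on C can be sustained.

0.737

The best deviation is to choose D for all 3 undetected periods, earning 17 each, then 2 forever once detected.
Deviation value: 17(1−δ^3)/(1−δ) + 2δ^3/(1−δ); cooperation value: 11/(1−δ).
IC: 11 ≥ 17(1−δ^3) + 2δ^3 = 17 − 15δ^3.
So δ^3 ≥ 6/15 = 2/5, giving δ ≥ (2/5)^(1/3) ≈ 0.737.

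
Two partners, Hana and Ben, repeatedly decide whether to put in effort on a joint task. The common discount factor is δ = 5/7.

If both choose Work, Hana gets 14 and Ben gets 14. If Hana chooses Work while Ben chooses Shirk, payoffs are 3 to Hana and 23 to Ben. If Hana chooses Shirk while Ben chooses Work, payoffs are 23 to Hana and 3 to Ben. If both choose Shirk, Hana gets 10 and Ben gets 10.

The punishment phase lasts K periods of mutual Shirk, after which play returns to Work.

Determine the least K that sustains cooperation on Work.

7

No profitable deviation requires (14−10)(δ+…+δ^K) ≥ 23−14, i.e. δ+…+δ^K ≥ 9/4 ≈ 2.2500.
With δ = 5/7, the partial sums are K=1: 0.7143, K=2: 1.2245, …, K=5: 2.0352, K=6: 2.1680, K=7: 2.2628.
K = 7 is the first length at which the sum reaches 2.2500.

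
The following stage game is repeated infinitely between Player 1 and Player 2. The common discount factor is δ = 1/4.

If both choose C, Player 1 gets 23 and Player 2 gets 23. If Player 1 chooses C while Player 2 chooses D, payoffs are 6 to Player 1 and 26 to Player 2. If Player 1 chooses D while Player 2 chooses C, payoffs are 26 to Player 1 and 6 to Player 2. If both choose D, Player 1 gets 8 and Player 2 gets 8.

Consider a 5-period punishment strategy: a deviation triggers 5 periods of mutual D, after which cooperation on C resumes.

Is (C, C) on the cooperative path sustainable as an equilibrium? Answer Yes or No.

Comparing payoff streams over the 6 periods until play realigns: cooperate → 23(1+δ+…+δ^5); deviate → 26 + 8(δ+…+δ^5).
Cooperation is sustained iff (23−8)(δ+…+δ^5) ≥ 26−23.
δ+…+δ^5 = 1/4·(1−(1/4)^5)/(1−1/4) = 0.3330, and (26−23)/(23−8) = 0.2000.
0.3330 ≥ 0.2000, so cooperation is sustainable.

Yes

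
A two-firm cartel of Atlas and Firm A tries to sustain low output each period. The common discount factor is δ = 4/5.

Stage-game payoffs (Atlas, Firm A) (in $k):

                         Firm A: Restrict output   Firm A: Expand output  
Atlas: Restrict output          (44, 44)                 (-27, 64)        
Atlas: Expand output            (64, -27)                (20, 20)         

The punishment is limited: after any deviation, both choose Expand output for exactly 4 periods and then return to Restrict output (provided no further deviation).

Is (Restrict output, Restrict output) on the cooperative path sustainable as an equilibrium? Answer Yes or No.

Yes

IC: δ+…+δ^4 ≥ (64−44)/(44−20) = 5/6.
At δ = 4/5: partial sum = 2.3616 ≥ 0.8333. Cooperation sustainable.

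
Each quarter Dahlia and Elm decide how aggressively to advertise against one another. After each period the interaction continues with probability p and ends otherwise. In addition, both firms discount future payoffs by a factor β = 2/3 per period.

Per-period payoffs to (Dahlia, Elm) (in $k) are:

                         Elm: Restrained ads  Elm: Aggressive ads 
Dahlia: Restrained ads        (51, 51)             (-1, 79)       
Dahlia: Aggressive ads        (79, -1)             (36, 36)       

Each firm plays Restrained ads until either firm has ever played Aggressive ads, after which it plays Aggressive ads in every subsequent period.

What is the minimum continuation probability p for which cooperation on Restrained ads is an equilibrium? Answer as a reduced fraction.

With continuation probability p and discount β, the effective per-period discount factor is βp.
Grim-trigger IC: βp ≥ (79−51)/(79−36) = 28/43.
So p ≥ (28/43)/(2/3) = 42/43.

42/43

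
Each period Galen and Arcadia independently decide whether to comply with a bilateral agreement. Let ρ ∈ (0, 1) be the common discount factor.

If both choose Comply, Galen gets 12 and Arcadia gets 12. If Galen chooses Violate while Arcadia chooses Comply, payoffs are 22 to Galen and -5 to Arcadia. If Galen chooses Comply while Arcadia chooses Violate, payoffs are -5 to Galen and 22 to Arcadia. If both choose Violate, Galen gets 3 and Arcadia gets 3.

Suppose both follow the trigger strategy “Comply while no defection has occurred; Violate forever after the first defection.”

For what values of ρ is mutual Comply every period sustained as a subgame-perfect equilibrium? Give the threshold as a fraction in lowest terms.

Under grim trigger the critical discount factor is (T−C)/(T−P) with T = 22, C = 12, P = 3.
ρ* = (22−12)/(22−3) = 10/19.

10/19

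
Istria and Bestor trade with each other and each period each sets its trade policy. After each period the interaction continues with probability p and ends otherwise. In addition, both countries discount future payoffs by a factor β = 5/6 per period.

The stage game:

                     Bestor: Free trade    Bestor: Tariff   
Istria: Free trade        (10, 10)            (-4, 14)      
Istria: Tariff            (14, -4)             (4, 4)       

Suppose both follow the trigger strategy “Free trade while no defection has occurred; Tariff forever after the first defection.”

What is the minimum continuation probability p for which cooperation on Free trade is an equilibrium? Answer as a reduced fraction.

12/25

Expected continuation weight on next period's payoff is β·p = 5/6·p, which plays the role of the discount factor.
Cooperation requires 5/6·p ≥ (14−10)/(14−4) = 2/5, hence p ≥ 12/25.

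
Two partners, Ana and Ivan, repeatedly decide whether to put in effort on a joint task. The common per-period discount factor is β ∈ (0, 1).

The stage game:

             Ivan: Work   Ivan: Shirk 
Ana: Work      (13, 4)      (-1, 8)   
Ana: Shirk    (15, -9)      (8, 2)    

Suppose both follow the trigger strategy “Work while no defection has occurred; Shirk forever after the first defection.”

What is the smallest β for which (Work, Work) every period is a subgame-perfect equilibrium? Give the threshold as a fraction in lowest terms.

Ana's threshold: (15−13)/(15−8) = 2/7.
Ivan's threshold: (8−4)/(8−2) = 2/3.
2/7 < 2/3, so Ivan binds and β* = 2/3.

2/3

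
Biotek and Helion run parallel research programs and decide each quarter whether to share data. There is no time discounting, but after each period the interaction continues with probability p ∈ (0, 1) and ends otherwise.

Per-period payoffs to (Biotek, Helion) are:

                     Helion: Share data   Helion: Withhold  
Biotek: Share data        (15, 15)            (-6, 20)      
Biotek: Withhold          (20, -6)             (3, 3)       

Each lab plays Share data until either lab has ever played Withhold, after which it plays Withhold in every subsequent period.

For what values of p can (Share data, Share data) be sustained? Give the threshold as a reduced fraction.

5/17

Expected cooperation value is 15 + p·15 + p²·15 + … = 15/(1−p); deviation gives 20 + p·3/(1−p).
15 ≥ 20(1−p) + 3p ⇒ 17p ≥ 5 ⇒ p ≥ 5/17.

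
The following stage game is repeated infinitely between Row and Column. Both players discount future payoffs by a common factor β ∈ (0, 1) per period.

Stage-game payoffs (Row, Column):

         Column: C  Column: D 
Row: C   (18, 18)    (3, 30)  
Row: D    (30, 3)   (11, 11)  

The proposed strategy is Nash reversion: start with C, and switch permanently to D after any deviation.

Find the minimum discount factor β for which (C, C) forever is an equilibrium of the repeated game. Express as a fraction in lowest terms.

One-period gain from deviating is 30 − 18 = 12. The loss is 18 − 11 = 7 in every subsequent period, with present value 7·β/(1−β).
Deviation is unprofitable when 7·β/(1−β) ≥ 12, i.e. β/(1−β) ≥ 12/7.
Equivalently β ≥ 12/(12+7) = 12/19.

12/19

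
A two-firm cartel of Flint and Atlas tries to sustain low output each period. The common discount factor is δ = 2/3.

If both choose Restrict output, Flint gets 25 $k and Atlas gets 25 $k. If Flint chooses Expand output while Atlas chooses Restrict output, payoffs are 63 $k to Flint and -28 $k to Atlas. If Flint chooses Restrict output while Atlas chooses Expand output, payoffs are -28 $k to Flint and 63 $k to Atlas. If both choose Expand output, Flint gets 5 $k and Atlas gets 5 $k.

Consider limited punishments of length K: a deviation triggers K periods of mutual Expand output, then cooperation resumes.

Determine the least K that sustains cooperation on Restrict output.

8

IC: δ(1−δ^K)/(1−δ) ≥ (63−25)/(25−5) = 19/10.
With δ = 2/3: need 1 − δ^K ≥ 19/10·(1−2/3)/(2/3), i.e. δ^K ≤ 0.0500.
Since (2/3)^7 = 0.0585 and (2/3)^8 = 0.0390, the smallest such K is 8.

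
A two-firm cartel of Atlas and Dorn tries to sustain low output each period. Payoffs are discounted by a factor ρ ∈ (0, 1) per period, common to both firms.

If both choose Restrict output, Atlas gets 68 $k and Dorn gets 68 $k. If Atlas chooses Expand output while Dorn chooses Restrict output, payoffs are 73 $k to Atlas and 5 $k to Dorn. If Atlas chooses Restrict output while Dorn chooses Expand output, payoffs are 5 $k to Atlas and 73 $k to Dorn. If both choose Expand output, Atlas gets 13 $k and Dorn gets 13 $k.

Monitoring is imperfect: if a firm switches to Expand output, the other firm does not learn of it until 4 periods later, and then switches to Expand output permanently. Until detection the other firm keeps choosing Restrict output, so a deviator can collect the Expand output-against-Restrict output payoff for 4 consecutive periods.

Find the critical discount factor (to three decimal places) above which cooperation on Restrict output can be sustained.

0.537

A deviator earns 73 for 4 periods, then 13 forever; cooperating earns 68 forever. Multiplying the IC by (1−ρ):
68 ≥ 73(1−ρ^4) + 13ρ^4, so 60·ρ^4 ≥ 5 and ρ^4 ≥ 1/12.
ρ ≥ (1/12)^(1/4) ≈ 0.537.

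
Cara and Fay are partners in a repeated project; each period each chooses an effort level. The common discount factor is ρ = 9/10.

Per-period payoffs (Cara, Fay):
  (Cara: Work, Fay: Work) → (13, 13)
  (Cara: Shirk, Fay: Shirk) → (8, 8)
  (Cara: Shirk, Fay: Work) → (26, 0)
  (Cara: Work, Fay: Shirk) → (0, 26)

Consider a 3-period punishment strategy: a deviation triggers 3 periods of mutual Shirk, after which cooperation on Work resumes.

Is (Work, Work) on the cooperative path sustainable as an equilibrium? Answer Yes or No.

No

IC: ρ+…+ρ^3 ≥ (26−13)/(13−8) = 13/5.
At ρ = 9/10: partial sum = 2.4390 < 2.6000. Cooperation not sustainable.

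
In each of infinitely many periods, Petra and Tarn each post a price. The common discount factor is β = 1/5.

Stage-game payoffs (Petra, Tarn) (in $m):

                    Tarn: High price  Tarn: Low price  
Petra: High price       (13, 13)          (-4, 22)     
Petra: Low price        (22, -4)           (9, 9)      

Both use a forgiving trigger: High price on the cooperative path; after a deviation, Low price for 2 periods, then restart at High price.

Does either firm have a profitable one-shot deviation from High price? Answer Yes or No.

Comparing payoff streams over the 3 periods until play realigns: cooperate → 13(1+β+…+β^2); deviate → 22 + 9(β+…+β^2).
Cooperation is sustained iff (13−9)(β+…+β^2) ≥ 22−13.
β+…+β^2 = 1/5·(1−(1/5)^2)/(1−1/5) = 0.2400, and (22−13)/(13−9) = 2.2500.
0.2400 < 2.2500, so cooperation is not sustainable.

Yes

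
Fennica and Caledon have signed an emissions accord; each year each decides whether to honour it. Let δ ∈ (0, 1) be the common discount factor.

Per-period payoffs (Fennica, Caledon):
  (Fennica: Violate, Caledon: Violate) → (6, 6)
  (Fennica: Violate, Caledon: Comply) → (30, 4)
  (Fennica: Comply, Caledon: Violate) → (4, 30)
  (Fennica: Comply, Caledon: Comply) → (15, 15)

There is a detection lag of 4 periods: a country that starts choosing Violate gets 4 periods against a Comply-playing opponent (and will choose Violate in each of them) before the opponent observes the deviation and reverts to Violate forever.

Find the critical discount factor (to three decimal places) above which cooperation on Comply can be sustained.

Deviating for the 4 undetected periods gains 30−15 = 15 per period over cooperation, then loses 15−6 = 9 per period forever once punishment starts.
Gain: 15(1 + δ + … + δ^3); loss: 9·δ^4/(1−δ).
No profitable deviation ⇔ 15(1−δ^4) ≤ 9·δ^4, i.e. δ^4 ≥ 15/(15+9) = 5/8.
Hence δ ≥ (5/8)^(1/4) ≈ 0.889.

0.889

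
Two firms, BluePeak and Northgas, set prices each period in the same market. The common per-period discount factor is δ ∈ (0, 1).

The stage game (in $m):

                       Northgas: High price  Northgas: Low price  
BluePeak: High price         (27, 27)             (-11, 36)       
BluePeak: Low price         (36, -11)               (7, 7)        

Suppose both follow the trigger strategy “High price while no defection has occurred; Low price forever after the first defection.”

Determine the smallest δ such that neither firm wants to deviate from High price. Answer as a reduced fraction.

9/29

One-period gain from deviating is 36 − 27 = 9. The loss is 27 − 7 = 20 in every subsequent period, with present value 20·δ/(1−δ).
Deviation is unprofitable when 20·δ/(1−δ) ≥ 9, i.e. δ/(1−δ) ≥ 9/20.
Equivalently δ ≥ 9/(9+20) = 9/29.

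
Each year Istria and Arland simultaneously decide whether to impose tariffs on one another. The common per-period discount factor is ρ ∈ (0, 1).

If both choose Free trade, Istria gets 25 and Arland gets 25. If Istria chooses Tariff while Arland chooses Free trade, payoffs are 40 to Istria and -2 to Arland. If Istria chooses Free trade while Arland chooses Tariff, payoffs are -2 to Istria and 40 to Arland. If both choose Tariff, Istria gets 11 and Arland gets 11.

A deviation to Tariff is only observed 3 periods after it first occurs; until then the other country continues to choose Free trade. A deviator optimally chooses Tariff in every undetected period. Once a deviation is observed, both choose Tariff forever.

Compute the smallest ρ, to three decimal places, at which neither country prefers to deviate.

A deviator earns 40 for 3 periods, then 11 forever; cooperating earns 25 forever. Multiplying the IC by (1−ρ):
25 ≥ 40(1−ρ^3) + 11ρ^3, so 29·ρ^3 ≥ 15 and ρ^3 ≥ 15/29.
ρ ≥ (15/29)^(1/3) ≈ 0.803.

0.803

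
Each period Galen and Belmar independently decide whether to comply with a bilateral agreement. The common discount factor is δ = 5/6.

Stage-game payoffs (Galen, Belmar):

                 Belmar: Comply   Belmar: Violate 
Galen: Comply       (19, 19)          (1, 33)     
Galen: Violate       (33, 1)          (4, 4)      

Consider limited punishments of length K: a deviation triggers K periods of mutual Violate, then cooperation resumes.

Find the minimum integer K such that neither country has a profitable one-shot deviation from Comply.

2

Need Σ_{k=1}^{K} δ^k ≥ (33−19)/(19−4) = 0.9333 at δ = 5/6.
At K = 1 the sum is 0.8333 < 0.9333; at K = 2 it is 1.5278 ≥ 0.9333.
So the minimum punishment length is K = 2.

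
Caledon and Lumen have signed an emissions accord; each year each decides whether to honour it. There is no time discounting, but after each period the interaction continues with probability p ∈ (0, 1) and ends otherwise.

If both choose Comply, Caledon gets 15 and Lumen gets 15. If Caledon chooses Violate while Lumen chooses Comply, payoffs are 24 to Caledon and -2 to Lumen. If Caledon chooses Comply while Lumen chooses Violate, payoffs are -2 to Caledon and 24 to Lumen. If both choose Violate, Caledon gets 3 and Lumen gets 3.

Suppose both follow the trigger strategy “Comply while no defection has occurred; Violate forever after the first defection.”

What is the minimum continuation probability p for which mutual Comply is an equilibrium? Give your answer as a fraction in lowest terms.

With no time discounting, the continuation probability p plays the role of the discount factor.
Grim-trigger IC: 15/(1−p) ≥ 24 + 3p/(1−p) ⇒ p ≥ (24−15)/(24−3) = 3/7.

3/7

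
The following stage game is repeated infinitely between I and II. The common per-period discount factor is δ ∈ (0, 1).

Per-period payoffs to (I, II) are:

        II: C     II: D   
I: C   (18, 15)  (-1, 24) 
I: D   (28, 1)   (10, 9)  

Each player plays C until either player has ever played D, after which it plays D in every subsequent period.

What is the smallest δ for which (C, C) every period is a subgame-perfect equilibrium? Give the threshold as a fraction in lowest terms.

For I: deviation gain 28−18 = 10, per-period punishment loss 18−10 = 8. IC gives δ ≥ 10/18 = 5/9.
For II: gain 9, loss 6 per period, so δ ≥ 9/15 = 3/5.
The tighter constraint is II's, so cooperation needs δ ≥ 3/5.

3/5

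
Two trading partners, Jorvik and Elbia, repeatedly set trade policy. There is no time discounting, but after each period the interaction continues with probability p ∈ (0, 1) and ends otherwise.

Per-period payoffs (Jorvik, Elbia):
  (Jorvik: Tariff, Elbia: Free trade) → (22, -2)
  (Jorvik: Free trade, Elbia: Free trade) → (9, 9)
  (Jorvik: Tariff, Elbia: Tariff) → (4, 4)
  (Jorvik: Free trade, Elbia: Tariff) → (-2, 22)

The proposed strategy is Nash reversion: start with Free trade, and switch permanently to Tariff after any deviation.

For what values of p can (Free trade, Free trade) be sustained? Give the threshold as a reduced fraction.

Expected cooperation value is 9 + p·9 + p²·9 + … = 9/(1−p); deviation gives 22 + p·4/(1−p).
9 ≥ 22(1−p) + 4p ⇒ 18p ≥ 13 ⇒ p ≥ 13/18.

13/18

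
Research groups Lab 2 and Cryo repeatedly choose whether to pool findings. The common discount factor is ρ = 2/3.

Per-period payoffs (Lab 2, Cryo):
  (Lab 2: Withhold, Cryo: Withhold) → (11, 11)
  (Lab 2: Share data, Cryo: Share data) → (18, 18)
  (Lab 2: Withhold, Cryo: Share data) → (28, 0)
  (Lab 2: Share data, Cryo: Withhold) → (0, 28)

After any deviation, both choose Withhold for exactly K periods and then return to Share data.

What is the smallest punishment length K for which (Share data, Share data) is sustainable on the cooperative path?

IC: ρ(1−ρ^K)/(1−ρ) ≥ (28−18)/(18−11) = 10/7.
With ρ = 2/3: need 1 − ρ^K ≥ 10/7·(1−2/3)/(2/3), i.e. ρ^K ≤ 0.2857.
Since (2/3)^3 = 0.2963 and (2/3)^4 = 0.1975, the smallest such K is 4.

4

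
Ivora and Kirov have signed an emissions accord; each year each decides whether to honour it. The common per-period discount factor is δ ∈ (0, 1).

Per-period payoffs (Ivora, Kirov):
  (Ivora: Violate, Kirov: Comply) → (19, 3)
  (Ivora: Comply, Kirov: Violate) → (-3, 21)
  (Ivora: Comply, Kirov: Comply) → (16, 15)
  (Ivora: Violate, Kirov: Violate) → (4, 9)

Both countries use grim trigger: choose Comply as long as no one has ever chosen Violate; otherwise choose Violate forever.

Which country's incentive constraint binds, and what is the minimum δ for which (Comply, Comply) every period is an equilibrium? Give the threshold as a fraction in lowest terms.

Kirov; δ ≥ 1/2

For Ivora: deviation gain 19−16 = 3, per-period punishment loss 16−4 = 12. IC gives δ ≥ 3/15 = 1/5.
For Kirov: gain 6, loss 6 per period, so δ ≥ 6/12 = 1/2.
The tighter constraint is Kirov's, so cooperation needs δ ≥ 1/2.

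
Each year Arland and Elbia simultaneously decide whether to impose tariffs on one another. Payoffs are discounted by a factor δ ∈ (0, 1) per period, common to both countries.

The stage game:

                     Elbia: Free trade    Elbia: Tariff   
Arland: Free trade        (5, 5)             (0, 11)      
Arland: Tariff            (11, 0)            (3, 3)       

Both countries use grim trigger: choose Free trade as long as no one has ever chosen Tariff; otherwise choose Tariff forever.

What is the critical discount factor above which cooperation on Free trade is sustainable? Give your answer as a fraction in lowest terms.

Under grim trigger the critical discount factor is (T−C)/(T−P) with T = 11, C = 5, P = 3.
δ* = (11−5)/(11−3) = 6/8 = 3/4.

3/4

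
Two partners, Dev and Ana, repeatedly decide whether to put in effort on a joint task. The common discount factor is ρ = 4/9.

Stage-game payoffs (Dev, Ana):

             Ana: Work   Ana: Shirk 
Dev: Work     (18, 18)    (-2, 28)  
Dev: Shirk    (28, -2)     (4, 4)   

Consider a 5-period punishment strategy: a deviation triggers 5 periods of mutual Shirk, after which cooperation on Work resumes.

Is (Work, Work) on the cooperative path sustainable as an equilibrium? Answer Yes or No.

Yes

Comparing payoff streams over the 6 periods until play realigns: cooperate → 18(1+ρ+…+ρ^5); deviate → 28 + 4(ρ+…+ρ^5).
Cooperation is sustained iff (18−4)(ρ+…+ρ^5) ≥ 28−18.
ρ+…+ρ^5 = 4/9·(1−(4/9)^5)/(1−4/9) = 0.7861, and (28−18)/(18−4) = 0.7143.
0.7861 ≥ 0.7143, so cooperation is sustainable.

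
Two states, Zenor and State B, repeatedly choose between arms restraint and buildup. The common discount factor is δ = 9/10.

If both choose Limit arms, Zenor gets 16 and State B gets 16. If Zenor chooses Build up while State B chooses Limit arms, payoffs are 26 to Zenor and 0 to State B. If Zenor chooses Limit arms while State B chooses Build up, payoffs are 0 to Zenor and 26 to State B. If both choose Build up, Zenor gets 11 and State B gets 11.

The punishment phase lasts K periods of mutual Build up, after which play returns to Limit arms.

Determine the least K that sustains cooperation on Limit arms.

3

No profitable deviation requires (16−11)(δ+…+δ^K) ≥ 26−16, i.e. δ+…+δ^K ≥ 2 ≈ 2.0000.
With δ = 9/10, the partial sums are K=1: 0.9000, K=2: 1.7100, K=3: 2.4390.
K = 3 is the first length at which the sum reaches 2.0000.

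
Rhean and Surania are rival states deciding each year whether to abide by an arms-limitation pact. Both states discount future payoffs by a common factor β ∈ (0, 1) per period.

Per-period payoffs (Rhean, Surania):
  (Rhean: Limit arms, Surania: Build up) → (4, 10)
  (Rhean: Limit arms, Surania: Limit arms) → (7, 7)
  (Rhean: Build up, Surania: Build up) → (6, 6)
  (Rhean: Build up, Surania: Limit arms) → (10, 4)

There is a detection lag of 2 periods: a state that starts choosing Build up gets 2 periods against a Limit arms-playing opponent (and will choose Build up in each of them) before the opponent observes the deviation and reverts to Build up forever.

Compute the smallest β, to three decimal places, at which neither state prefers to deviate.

The best deviation is to choose Build up for all 2 undetected periods, earning 10 each, then 6 forever once detected.
Deviation value: 10(1−β^2)/(1−β) + 6β^2/(1−β); cooperation value: 7/(1−β).
IC: 7 ≥ 10(1−β^2) + 6β^2 = 10 − 4β^2.
So β^2 ≥ 3/4, giving β ≥ (3/4)^(1/2) ≈ 0.866.

0.866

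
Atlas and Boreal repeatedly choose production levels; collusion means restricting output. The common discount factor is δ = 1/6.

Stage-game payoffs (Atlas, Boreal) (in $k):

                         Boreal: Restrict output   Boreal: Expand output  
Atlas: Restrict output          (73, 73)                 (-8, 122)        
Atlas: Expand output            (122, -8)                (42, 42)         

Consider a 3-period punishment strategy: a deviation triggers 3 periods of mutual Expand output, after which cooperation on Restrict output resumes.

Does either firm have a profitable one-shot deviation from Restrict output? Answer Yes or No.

Comparing payoff streams over the 4 periods until play realigns: cooperate → 73(1+δ+…+δ^3); deviate → 122 + 42(δ+…+δ^3).
Cooperation is sustained iff (73−42)(δ+…+δ^3) ≥ 122−73.
δ+…+δ^3 = 1/6·(1−(1/6)^3)/(1−1/6) = 0.1991, and (122−73)/(73−42) = 1.5806.
0.1991 < 1.5806, so cooperation is not sustainable.

Yes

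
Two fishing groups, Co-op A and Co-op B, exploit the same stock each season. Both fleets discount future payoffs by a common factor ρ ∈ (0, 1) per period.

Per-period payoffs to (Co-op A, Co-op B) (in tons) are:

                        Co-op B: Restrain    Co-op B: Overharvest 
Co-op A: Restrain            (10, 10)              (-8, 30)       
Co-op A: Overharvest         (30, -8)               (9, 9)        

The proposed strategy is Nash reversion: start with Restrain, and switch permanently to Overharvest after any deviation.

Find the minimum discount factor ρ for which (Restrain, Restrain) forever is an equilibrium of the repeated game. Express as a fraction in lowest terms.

Under grim trigger the critical discount factor is (T−C)/(T−P) with T = 30, C = 10, P = 9.
ρ* = (30−10)/(30−9) = 20/21.

20/21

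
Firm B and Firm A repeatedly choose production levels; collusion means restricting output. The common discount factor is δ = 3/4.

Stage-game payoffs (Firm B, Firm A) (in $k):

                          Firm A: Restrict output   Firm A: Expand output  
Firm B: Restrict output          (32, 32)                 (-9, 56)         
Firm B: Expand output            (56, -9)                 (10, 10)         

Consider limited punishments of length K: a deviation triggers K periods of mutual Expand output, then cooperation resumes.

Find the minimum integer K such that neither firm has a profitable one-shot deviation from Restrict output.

2

Need Σ_{k=1}^{K} δ^k ≥ (56−32)/(32−10) = 1.0909 at δ = 3/4.
At K = 1 the sum is 0.7500 < 1.0909; at K = 2 it is 1.3125 ≥ 1.0909.
So the minimum punishment length is K = 2.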